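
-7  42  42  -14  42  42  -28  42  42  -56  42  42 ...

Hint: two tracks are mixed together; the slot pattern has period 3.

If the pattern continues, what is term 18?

42

Reading positions in blocks of 3 reveals the pattern ABB — 2 tracks woven together.
Subsequence A: -7, -14, -28, -56. A geometric progression (common ratio 2).
Subsequence B: 42, 42, 42, 42, 42, 42, 42, 42. Always 42.
Term 18 comes from subsequence B (its 12th entry): 42.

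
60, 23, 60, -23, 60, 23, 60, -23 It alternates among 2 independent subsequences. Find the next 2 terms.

60, 23

The terms cycle through 2 interleaved subsequences.
Subsequence A: 60, 60, 60, 60 (the constant sequence 60).
Subsequence B: 23, -23, 23, -23 (oscillating between 23 and -23).
Term 9 comes from subsequence A (its 5th entry): 60.
Term 10 comes from subsequence B (its 5th entry): 23.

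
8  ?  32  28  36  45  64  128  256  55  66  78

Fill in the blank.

16

Positions follow the repeating pattern AAABBB; grouping by letter gives 2 tracks.
Track A: 8, ?, 32, 64, 128, 256 — powers of 2.
Track B: 28, 36, 45, 55, 66, 78 — triangular numbers starting at T_7.
Filling track A at index 2 by its rule yields 16.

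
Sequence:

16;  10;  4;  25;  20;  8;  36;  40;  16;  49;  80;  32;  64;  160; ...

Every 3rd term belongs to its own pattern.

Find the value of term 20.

640

Split by position mod 3 into 3 tracks.
Track A is 16, 25, 36, 49, 64, which is perfect squares starting at 4².
Track B is 10, 20, 40, 80, 160, which is a geometric progression (common ratio 2).
Track C is 4, 8, 16, 32, which is powers 2^2, 2^3, 2^4, ….
Position 20 falls in track B as its term 7, giving 640.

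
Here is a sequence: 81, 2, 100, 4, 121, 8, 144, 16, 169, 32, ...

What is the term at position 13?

Taking every 2nd term gives 2 separate tracks.
Track A: 81, 100, 121, 144, 169 — the squares 9², 10², 11², ….
Track B: 2, 4, 8, 16, 32 — geometric with ratio 2.
The 13th slot belongs to track A; its 7th term is 225.

225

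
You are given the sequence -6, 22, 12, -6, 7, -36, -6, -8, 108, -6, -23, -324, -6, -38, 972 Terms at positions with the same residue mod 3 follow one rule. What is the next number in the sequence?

Split by position mod 3: positions 1, 4, 7, … form one track, and each other residue class forms its own.
Stream A is -6, -6, -6, -6, -6, which is the constant sequence -6.
Stream B is 22, 7, -8, -23, -38, which is arithmetic, step −15.
Stream C is 12, -36, 108, -324, 972, which is multiplying by -3 each time.
The 16th slot belongs to stream A; its 6th term is -6.

-6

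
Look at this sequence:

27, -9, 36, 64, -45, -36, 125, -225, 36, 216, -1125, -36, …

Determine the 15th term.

36

Taking every 3rd term gives 3 separate tracks.
Subsequence A: 27, 64, 125, 216 — perfect cubes starting at 3³.
Subsequence B: -9, -45, -225, -1125 — geometric with ratio 5.
Subsequence C: 36, -36, 36, -36 — the oscillation 36·(−1)^(n+1).
Position 15 falls in subsequence C as its term 5, giving 36.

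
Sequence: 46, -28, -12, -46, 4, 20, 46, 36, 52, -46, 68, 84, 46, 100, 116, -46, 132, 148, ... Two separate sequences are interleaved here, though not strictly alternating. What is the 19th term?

Positions follow the repeating pattern ABB; grouping by letter gives 2 tracks.
Subsequence A: 46, -46, 46, -46, 46, -46 (oscillating between 46 and -46).
Subsequence B: -28, -12, 4, 20, 36, 52, 68, 84, 100, 116, 132, 148 (adding 16 each time).
The 19th slot belongs to subsequence A; its 7th term is 46.

46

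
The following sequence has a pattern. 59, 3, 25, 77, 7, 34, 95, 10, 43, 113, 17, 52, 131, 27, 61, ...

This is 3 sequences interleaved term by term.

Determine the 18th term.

70

Split by position mod 3 into 3 tracks.
Track A: 59, 77, 95, 113, 131 (arithmetic, step +18).
Track B: 3, 7, 10, 17, 27 (each term equals the sum of the previous two).
Track C: 25, 34, 43, 52, 61 (arithmetic with common difference +9).
Position 18 falls in track C as its term 6, giving 70.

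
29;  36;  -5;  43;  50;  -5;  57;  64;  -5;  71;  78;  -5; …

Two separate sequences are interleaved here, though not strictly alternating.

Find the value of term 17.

106

Positions follow the repeating pattern AAB; grouping by letter gives 2 tracks.
Track A is 29, 36, 43, 50, 57, 64, 71, 78, which is arithmetic with common difference +7.
Track B is -5, -5, -5, -5, which is the constant sequence -5.
Position 17 falls in track A as its term 12, giving 106.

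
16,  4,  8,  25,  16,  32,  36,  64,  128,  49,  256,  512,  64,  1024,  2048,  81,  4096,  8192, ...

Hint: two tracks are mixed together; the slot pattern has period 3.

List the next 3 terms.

Positions follow the repeating pattern ABB; grouping by letter gives 2 tracks.
Track A = 16, 25, 36, 49, 64, 81: the squares 4², 5², 6², ….
Track B = 4, 8, 16, 32, 64, 128, 256, 512, 1024, 2048, 4096, 8192: successive powers of 2.
Position 19 → track A, term 7 = 100.
Position 20 falls in track B as its term 13, giving 16384.
Term 21 comes from track B (its 14th entry): 32768.

100, 16384, 32768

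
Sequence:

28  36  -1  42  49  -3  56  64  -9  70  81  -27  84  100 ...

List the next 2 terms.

Read the sequence 3 terms at a time; column i is its own pattern.
Stream A: 28, 42, 56, 70, 84 (arithmetic with common difference +14).
Stream B: 36, 49, 64, 81, 100 (perfect squares starting at 6²).
Stream C: -1, -3, -9, -27 (a geometric progression (common ratio 3)).
Position 15 falls in stream C as its term 5, giving -81.
Position 16 falls in stream A as its term 6, giving 98.

-81, 98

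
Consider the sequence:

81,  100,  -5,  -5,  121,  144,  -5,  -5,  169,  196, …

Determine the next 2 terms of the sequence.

-5, -5

The slot pattern repeats as AABB (period 4), so there are 2 interleaved tracks.
Stream A: 81, 100, 121, 144, 169, 196. The squares 9², 10², 11², ….
Stream B: -5, -5, -5, -5. The constant sequence -5.
Position 11 falls in stream B as its term 5, giving -5.
The 12th slot belongs to stream B; its 6th term is -5.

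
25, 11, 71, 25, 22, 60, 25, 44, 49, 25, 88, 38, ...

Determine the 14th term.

Split by position mod 3: positions 1, 4, 7, … form one track, and each other residue class forms its own.
Track A: 25, 25, 25, 25 — constant 25.
Track B: 11, 22, 44, 88 — multiplying by 2 each time.
Track C: 71, 60, 49, 38 — linear: a_n = 82 − 11·n.
Term 14 comes from track B (its 5th entry): 176.

176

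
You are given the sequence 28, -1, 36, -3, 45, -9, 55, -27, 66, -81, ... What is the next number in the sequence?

78

Taking every 2nd term gives 2 separate tracks.
Subsequence A: 28, 36, 45, 55, 66 (the triangular numbers T_7, T_8, …).
Subsequence B: -1, -3, -9, -27, -81 (geometric, ×3 each step).
The 11th slot belongs to subsequence A; its 6th term is 78.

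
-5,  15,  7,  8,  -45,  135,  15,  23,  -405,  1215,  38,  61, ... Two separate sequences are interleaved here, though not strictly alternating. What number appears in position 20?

419

Positions follow the repeating pattern AABB; grouping by letter gives 2 tracks.
Stream A: -5, 15, -45, 135, -405, 1215. Multiplying by -3 each time.
Stream B: 7, 8, 15, 23, 38, 61. Each term equals the sum of the previous two.
Term 20 comes from stream B (its 10th entry): 419.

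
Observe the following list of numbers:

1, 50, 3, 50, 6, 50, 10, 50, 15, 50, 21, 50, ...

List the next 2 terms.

28, 50

Odd-indexed and even-indexed terms follow separate rules.
Stream A: 1, 3, 6, 10, 15, 21 — triangular numbers starting at T_1.
Stream B: 50, 50, 50, 50, 50, 50 — the constant sequence 50.
Position 13 → stream A, term 7 = 28.
Position 14 falls in stream B as its term 7, giving 50.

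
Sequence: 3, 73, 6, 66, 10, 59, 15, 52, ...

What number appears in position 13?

The terms cycle through 2 interleaved subsequences.
Stream A = 3, 6, 10, 15: triangular numbers n(n+1)/2 for n = 2, 3, ….
Stream B = 73, 66, 59, 52: arithmetic with common difference −7.
Position 13 falls in stream A as its term 7, giving 36.

36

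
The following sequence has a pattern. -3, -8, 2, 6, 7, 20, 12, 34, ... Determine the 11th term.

Split by position mod 2 into 2 tracks.
Track A: -3, 2, 7, 12 — adding 5 each time.
Track B: -8, 6, 20, 34 — arithmetic, step +14.
The 11th slot belongs to track A; its 6th term is 22.

22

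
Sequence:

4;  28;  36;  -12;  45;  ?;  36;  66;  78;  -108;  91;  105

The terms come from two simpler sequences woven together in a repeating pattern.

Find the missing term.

Positions follow the repeating pattern ABB; grouping by letter gives 2 tracks.
Stream A is 4, -12, 36, -108, which is multiplying by -3 each time.
Stream B is 28, 36, 45, ?, 66, 78, 91, 105, which is the triangular numbers T_7, T_8, ….
So the missing entry in stream B is 55.

55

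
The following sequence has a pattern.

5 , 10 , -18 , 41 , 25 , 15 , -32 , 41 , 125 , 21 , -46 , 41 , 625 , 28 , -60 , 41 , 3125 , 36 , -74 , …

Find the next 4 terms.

Taking every 4th term gives 4 separate tracks.
Track A = 5, 25, 125, 625, 3125: successive powers of 5.
Track B = 10, 15, 21, 28, 36: triangular numbers n(n+1)/2 for n = 4, 5, ….
Track C = -18, -32, -46, -60, -74: linear: a_n = -4 − 14·n.
Track D = 41, 41, 41, 41: the constant sequence 41.
Position 20 falls in track D as its term 5, giving 41.
The 21st slot belongs to track A; its 6th term is 15625.
Position 22 → track B, term 6 = 45.
Position 23 falls in track C as its term 6, giving -88.

41, 15625, 45, -88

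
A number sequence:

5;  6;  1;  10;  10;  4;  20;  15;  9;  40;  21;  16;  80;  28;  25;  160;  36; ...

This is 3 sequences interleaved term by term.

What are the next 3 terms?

Taking every 3rd term gives 3 separate tracks.
Track A: 5, 10, 20, 40, 80, 160 (a geometric progression (common ratio 2)).
Track B: 6, 10, 15, 21, 28, 36 (the triangular numbers T_3, T_4, …).
Track C: 1, 4, 9, 16, 25 (the squares 1², 2², 3², …).
Position 18 → track C, term 6 = 36.
The 19th slot belongs to track A; its 7th term is 320.
Position 20 falls in track B as its term 7, giving 45.

36, 320, 45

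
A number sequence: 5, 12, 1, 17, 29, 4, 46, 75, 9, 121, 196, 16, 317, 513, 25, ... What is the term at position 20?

Positions follow the repeating pattern AAB; grouping by letter gives 2 tracks.
Track A = 5, 12, 17, 29, 46, 75, 121, 196, 317, 513: each term equals the sum of the previous two.
Track B = 1, 4, 9, 16, 25: the squares 1², 2², 3², ….
Term 20 comes from track A (its 14th entry): 3516.

3516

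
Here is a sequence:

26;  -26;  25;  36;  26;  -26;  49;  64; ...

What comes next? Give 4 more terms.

26, -26, 81, 100

Positions follow the repeating pattern AABB; grouping by letter gives 2 tracks.
Track A: 26, -26, 26, -26. Oscillating between 26 and -26.
Track B: 25, 36, 49, 64. Perfect squares starting at 5².
Term 9 comes from track A (its 5th entry): 26.
Position 10 falls in track A as its term 6, giving -26.
Position 11 falls in track B as its term 5, giving 81.
Position 12 → track B, term 6 = 100.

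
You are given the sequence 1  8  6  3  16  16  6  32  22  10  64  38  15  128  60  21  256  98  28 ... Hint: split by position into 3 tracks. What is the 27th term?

Read the sequence 3 terms at a time; column i is its own pattern.
Track A: 1, 3, 6, 10, 15, 21, 28 — triangular numbers starting at T_1.
Track B: 8, 16, 32, 64, 128, 256 — powers of 2.
Track C: 6, 16, 22, 38, 60, 98 — a Fibonacci-like recurrence a_n = a_{n-1} + a_{n-2}.
Term 27 comes from track C (its 9th entry): 414.

414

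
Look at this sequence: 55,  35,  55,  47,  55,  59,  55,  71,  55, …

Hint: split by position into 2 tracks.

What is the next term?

83

Positions 1, 3, 5, … form one subsequence and positions 2, 4, 6, … form another.
Stream A: 55, 55, 55, 55, 55. The constant sequence 55.
Stream B: 35, 47, 59, 71. Adding 12 each time.
Position 10 → stream B, term 5 = 83.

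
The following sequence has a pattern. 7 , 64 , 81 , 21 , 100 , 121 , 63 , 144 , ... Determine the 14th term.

The slot pattern repeats as ABB (period 3), so there are 2 interleaved tracks.
Stream A = 7, 21, 63: geometric, ×3 each step.
Stream B = 64, 81, 100, 121, 144: perfect squares starting at 8².
Term 14 comes from stream B (its 9th entry): 256.

256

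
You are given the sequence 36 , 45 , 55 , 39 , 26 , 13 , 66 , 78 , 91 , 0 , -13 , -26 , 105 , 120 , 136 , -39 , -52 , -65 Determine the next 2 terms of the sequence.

The slot pattern repeats as AAABBB (period 6), so there are 2 interleaved tracks.
Subsequence A: 36, 45, 55, 66, 78, 91, 105, 120, 136 — the triangular numbers T_8, T_9, ….
Subsequence B: 39, 26, 13, 0, -13, -26, -39, -52, -65 — linear: a_n = 52 − 13·n.
Position 19 → subsequence A, term 10 = 153.
Position 20 → subsequence A, term 11 = 171.

153, 171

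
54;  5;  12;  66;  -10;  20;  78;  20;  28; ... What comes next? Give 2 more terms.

Split by position mod 3: positions 1, 4, 7, … form one track, and each other residue class forms its own.
Track A: 54, 66, 78. Arithmetic, step +12.
Track B: 5, -10, 20. Multiplying by -2 each time.
Track C: 12, 20, 28. Arithmetic, step +8.
The 10th slot belongs to track A; its 4th term is 90.
Position 11 falls in track B as its term 4, giving -40.

90, -40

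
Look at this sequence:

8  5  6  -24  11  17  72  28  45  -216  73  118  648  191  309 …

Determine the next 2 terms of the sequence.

Positions follow the repeating pattern ABB; grouping by letter gives 2 tracks.
Subsequence A is 8, -24, 72, -216, 648, which is a geometric progression (common ratio -3).
Subsequence B is 5, 6, 11, 17, 28, 45, 73, 118, 191, 309, which is each term equals the sum of the previous two.
Term 16 comes from subsequence A (its 6th entry): -1944.
The 17th slot belongs to subsequence B; its 11th term is 500.

-1944, 500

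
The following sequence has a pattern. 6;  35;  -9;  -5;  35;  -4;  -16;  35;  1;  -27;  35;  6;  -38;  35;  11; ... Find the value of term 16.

-49

Taking every 3rd term gives 3 separate tracks.
Stream A: 6, -5, -16, -27, -38. Arithmetic, step −11.
Stream B: 35, 35, 35, 35, 35. Constant 35.
Stream C: -9, -4, 1, 6, 11. Linear: a_n = -14 + 5·n.
The 16th slot belongs to stream A; its 6th term is -49.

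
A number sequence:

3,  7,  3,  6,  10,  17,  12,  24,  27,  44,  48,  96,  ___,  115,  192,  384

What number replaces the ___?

71

Positions follow the repeating pattern AABB; grouping by letter gives 2 tracks.
Track A is 3, 7, 10, 17, 27, 44, ?, 115, which is Fibonacci-style (each term is the sum of the two before it).
Track B is 3, 6, 12, 24, 48, 96, 192, 384, which is multiplying by 2 each time.
Track A's pattern makes the blank 71.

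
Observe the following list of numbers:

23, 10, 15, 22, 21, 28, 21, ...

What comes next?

The slot pattern repeats as ABB (period 3), so there are 2 interleaved tracks.
Track A is 23, 22, 21, which is arithmetic, step −1.
Track B is 10, 15, 21, 28, which is triangular numbers n(n+1)/2 for n = 4, 5, ….
Term 8 comes from track B (its 5th entry): 36.

36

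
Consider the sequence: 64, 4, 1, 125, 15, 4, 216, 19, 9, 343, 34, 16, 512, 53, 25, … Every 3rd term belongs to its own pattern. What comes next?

Read the sequence 3 terms at a time; column i is its own pattern.
Track A: 64, 125, 216, 343, 512. The cubes 4³, 5³, 6³, ….
Track B: 4, 15, 19, 34, 53. Each term equals the sum of the previous two.
Track C: 1, 4, 9, 16, 25. Perfect squares starting at 1².
Term 16 comes from track A (its 6th entry): 729.

729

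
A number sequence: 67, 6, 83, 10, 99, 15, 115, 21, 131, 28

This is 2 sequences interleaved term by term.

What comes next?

147

Odd-indexed and even-indexed terms follow separate rules.
Subsequence A: 67, 83, 99, 115, 131. Arithmetic with common difference +16.
Subsequence B: 6, 10, 15, 21, 28. Triangular numbers starting at T_3.
Term 11 comes from subsequence A (its 6th entry): 147.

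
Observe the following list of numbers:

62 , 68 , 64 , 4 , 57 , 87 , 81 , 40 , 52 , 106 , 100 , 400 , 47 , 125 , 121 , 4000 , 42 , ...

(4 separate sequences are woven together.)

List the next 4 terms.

Split by position mod 4 into 4 tracks.
Subsequence A: 62, 57, 52, 47, 42 — arithmetic, step −5.
Subsequence B: 68, 87, 106, 125 — linear: a_n = 49 + 19·n.
Subsequence C: 64, 81, 100, 121 — perfect squares starting at 8².
Subsequence D: 4, 40, 400, 4000 — a geometric progression (common ratio 10).
Term 18 comes from subsequence B (its 5th entry): 144.
Term 19 comes from subsequence C (its 5th entry): 144.
Position 20 falls in subsequence D as its term 5, giving 40000.
Position 21 falls in subsequence A as its term 6, giving 37.

144, 144, 40000, 37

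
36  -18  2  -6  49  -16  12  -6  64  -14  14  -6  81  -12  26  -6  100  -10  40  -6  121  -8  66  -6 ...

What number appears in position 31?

172

The terms cycle through 4 interleaved subsequences.
Track A = 36, 49, 64, 81, 100, 121: the squares 6², 7², 8², ….
Track B = -18, -16, -14, -12, -10, -8: adding 2 each time.
Track C = 2, 12, 14, 26, 40, 66: Fibonacci-style (each term is the sum of the two before it).
Track D = -6, -6, -6, -6, -6, -6: always -6.
Position 31 falls in track C as its term 8, giving 172.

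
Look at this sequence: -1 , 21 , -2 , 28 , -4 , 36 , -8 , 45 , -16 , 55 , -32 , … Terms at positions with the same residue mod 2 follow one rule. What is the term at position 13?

Positions 1, 3, 5, … form one subsequence and positions 2, 4, 6, … form another.
Stream A is -1, -2, -4, -8, -16, -32, which is geometric, ×2 each step.
Stream B is 21, 28, 36, 45, 55, which is triangular numbers starting at T_6.
Term 13 comes from stream A (its 7th entry): -64.

-64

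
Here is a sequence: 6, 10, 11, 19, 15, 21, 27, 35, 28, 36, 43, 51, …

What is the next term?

Positions follow the repeating pattern AABB; grouping by letter gives 2 tracks.
Stream A = 6, 10, 15, 21, 28, 36: triangular numbers starting at T_3.
Stream B = 11, 19, 27, 35, 43, 51: arithmetic with common difference +8.
Position 13 falls in stream A as its term 7, giving 45.

45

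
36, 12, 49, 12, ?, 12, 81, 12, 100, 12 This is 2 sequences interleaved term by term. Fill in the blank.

64

The terms cycle through 2 interleaved subsequences.
Track A: 36, 49, ?, 81, 100. The squares 6², 7², 8², ….
Track B: 12, 12, 12, 12, 12. Constant 12.
The gap is track A's term 3; the rule gives 64.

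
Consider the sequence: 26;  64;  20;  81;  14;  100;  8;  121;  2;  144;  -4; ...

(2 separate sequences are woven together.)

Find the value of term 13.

-10

Split by position mod 2 into 2 tracks.
Stream A: 26, 20, 14, 8, 2, -4 — subtracting 6 each time.
Stream B: 64, 81, 100, 121, 144 — perfect squares starting at 8².
Position 13 → stream A, term 7 = -10.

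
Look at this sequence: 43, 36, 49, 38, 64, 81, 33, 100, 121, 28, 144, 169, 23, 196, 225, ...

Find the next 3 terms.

18, 256, 289

The slot pattern repeats as ABB (period 3), so there are 2 interleaved tracks.
Track A = 43, 38, 33, 28, 23: linear: a_n = 48 − 5·n.
Track B = 36, 49, 64, 81, 100, 121, 144, 169, 196, 225: the squares 6², 7², 8², ….
Position 16 → track A, term 6 = 18.
Position 17 falls in track B as its term 11, giving 256.
Term 18 comes from track B (its 12th entry): 289.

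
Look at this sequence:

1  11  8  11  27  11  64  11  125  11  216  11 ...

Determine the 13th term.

Split by position mod 2 into 2 tracks.
Subsequence A = 1, 8, 27, 64, 125, 216: perfect cubes starting at 1³.
Subsequence B = 11, 11, 11, 11, 11, 11: constant 11.
The 13th slot belongs to subsequence A; its 7th term is 343.

343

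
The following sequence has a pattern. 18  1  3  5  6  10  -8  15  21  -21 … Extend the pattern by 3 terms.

28, 36, -34

Reading positions in blocks of 3 reveals the pattern ABB — 2 tracks woven together.
Track A = 18, 5, -8, -21: arithmetic with common difference −13.
Track B = 1, 3, 6, 10, 15, 21: triangular numbers starting at T_1.
The 11th slot belongs to track B; its 7th term is 28.
Position 12 falls in track B as its term 8, giving 36.
Position 13 → track A, term 5 = -34.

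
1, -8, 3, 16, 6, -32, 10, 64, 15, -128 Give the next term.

21

The terms cycle through 2 interleaved subsequences.
Stream A = 1, 3, 6, 10, 15: triangular numbers starting at T_1.
Stream B = -8, 16, -32, 64, -128: geometric, ×-2 each step.
Term 11 comes from stream A (its 6th entry): 21.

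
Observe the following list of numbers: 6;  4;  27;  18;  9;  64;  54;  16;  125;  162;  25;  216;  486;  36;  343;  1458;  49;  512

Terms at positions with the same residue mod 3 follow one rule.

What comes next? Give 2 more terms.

4374, 64

Read the sequence 3 terms at a time; column i is its own pattern.
Track A: 6, 18, 54, 162, 486, 1458. Geometric with ratio 3.
Track B: 4, 9, 16, 25, 36, 49. Consecutive squares n² from n = 2.
Track C: 27, 64, 125, 216, 343, 512. Consecutive cubes n³ from n = 3.
The 19th slot belongs to track A; its 7th term is 4374.
Term 20 comes from track B (its 7th entry): 64.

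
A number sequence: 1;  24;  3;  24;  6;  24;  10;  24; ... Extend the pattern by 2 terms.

Split by position mod 2 into 2 tracks.
Track A: 1, 3, 6, 10. The triangular numbers T_1, T_2, ….
Track B: 24, 24, 24, 24. The constant sequence 24.
The 9th slot belongs to track A; its 5th term is 15.
Position 10 falls in track B as its term 5, giving 24.

15, 24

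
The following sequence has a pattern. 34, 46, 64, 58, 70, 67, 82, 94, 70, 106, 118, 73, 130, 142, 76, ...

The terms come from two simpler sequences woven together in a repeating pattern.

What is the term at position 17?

Positions follow the repeating pattern AAB; grouping by letter gives 2 tracks.
Stream A is 34, 46, 58, 70, 82, 94, 106, 118, 130, 142, which is arithmetic with common difference +12.
Stream B is 64, 67, 70, 73, 76, which is arithmetic with common difference +3.
Position 17 falls in stream A as its term 12, giving 166.

166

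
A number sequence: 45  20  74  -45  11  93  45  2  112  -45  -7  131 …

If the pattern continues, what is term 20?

Split by position mod 3 into 3 tracks.
Track A is 45, -45, 45, -45, which is oscillating between 45 and -45.
Track B is 20, 11, 2, -7, which is linear: a_n = 29 − 9·n.
Track C is 74, 93, 112, 131, which is adding 19 each time.
Term 20 comes from track B (its 7th entry): -34.

-34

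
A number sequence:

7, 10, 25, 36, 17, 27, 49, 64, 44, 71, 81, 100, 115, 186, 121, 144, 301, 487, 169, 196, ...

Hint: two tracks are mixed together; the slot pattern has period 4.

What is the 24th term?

Positions follow the repeating pattern AABB; grouping by letter gives 2 tracks.
Track A: 7, 10, 17, 27, 44, 71, 115, 186, 301, 487 (each term equals the sum of the previous two).
Track B: 25, 36, 49, 64, 81, 100, 121, 144, 169, 196 (perfect squares starting at 5²).
Position 24 → track B, term 12 = 256.

256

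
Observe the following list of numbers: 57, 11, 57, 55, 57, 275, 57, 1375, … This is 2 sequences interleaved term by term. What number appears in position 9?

Split by position mod 2 into 2 tracks.
Stream A: 57, 57, 57, 57 (the constant sequence 57).
Stream B: 11, 55, 275, 1375 (geometric with ratio 5).
Position 9 → stream A, term 5 = 57.

57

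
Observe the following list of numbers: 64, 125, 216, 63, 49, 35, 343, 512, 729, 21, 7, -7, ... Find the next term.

Reading positions in blocks of 6 reveals the pattern AAABBB — 2 tracks woven together.
Stream A is 64, 125, 216, 343, 512, 729, which is consecutive cubes n³ from n = 4.
Stream B is 63, 49, 35, 21, 7, -7, which is arithmetic with common difference −14.
Position 13 falls in stream A as its term 7, giving 1000.

1000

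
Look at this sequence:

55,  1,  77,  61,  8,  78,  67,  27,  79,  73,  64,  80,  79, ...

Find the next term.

The terms cycle through 3 interleaved subsequences.
Track A = 55, 61, 67, 73, 79: arithmetic with common difference +6.
Track B = 1, 8, 27, 64: perfect cubes starting at 1³.
Track C = 77, 78, 79, 80: adding 1 each time.
Term 14 comes from track B (its 5th entry): 125.

125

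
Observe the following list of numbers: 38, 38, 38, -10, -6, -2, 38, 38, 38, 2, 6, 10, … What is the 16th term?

Reading positions in blocks of 6 reveals the pattern AAABBB — 2 tracks woven together.
Track A: 38, 38, 38, 38, 38, 38 — always 38.
Track B: -10, -6, -2, 2, 6, 10 — arithmetic, step +4.
The 16th slot belongs to track B; its 7th term is 14.

14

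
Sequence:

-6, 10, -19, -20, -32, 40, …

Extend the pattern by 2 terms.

-45, -80

Positions 1, 3, 5, … form one subsequence and positions 2, 4, 6, … form another.
Stream A = -6, -19, -32: subtracting 13 each time.
Stream B = 10, -20, 40: multiplying by -2 each time.
The 7th slot belongs to stream A; its 4th term is -45.
The 8th slot belongs to stream B; its 4th term is -80.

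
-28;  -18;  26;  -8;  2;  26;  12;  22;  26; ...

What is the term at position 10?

Positions follow the repeating pattern AAB; grouping by letter gives 2 tracks.
Track A: -28, -18, -8, 2, 12, 22. Arithmetic, step +10.
Track B: 26, 26, 26. Always 26.
The 10th slot belongs to track A; its 7th term is 32.

32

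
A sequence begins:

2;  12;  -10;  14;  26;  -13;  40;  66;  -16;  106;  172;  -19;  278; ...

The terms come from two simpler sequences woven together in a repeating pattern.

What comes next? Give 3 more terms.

The slot pattern repeats as AAB (period 3), so there are 2 interleaved tracks.
Subsequence A = 2, 12, 14, 26, 40, 66, 106, 172, 278: Fibonacci-style (each term is the sum of the two before it).
Subsequence B = -10, -13, -16, -19: subtracting 3 each time.
Position 14 falls in subsequence A as its term 10, giving 450.
Position 15 falls in subsequence B as its term 5, giving -22.
Term 16 comes from subsequence A (its 11th entry): 728.

450, -22, 728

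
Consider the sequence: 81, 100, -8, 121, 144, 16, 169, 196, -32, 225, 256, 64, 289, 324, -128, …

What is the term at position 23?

576

The slot pattern repeats as AAB (period 3), so there are 2 interleaved tracks.
Track A is 81, 100, 121, 144, 169, 196, 225, 256, 289, 324, which is perfect squares starting at 9².
Track B is -8, 16, -32, 64, -128, which is a geometric progression (common ratio -2).
Term 23 comes from track A (its 16th entry): 576.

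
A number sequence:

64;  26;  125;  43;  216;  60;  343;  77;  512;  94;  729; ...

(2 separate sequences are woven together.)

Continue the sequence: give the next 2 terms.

The terms cycle through 2 interleaved subsequences.
Stream A is 64, 125, 216, 343, 512, 729, which is consecutive cubes n³ from n = 4.
Stream B is 26, 43, 60, 77, 94, which is adding 17 each time.
Position 12 falls in stream B as its term 6, giving 111.
Position 13 → stream A, term 7 = 1000.

111, 1000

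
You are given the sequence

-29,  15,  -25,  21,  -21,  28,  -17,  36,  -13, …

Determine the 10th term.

45

Split by position mod 2 into 2 tracks.
Track A: -29, -25, -21, -17, -13. Linear: a_n = -33 + 4·n.
Track B: 15, 21, 28, 36. Triangular numbers n(n+1)/2 for n = 5, 6, ….
Position 10 → track B, term 5 = 45.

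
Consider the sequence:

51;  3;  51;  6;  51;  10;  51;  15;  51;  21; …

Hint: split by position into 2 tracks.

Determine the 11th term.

The terms cycle through 2 interleaved subsequences.
Stream A is 51, 51, 51, 51, 51, which is the constant sequence 51.
Stream B is 3, 6, 10, 15, 21, which is triangular numbers starting at T_2.
Position 11 → stream A, term 6 = 51.

51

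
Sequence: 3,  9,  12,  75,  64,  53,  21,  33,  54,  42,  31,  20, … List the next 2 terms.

87, 141

Reading positions in blocks of 6 reveals the pattern AAABBB — 2 tracks woven together.
Track A is 3, 9, 12, 21, 33, 54, which is each term equals the sum of the previous two.
Track B is 75, 64, 53, 42, 31, 20, which is linear: a_n = 86 − 11·n.
Term 13 comes from track A (its 7th entry): 87.
Position 14 → track A, term 8 = 141.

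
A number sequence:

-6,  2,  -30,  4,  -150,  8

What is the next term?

-750

The terms cycle through 2 interleaved subsequences.
Subsequence A is -6, -30, -150, which is multiplying by 5 each time.
Subsequence B is 2, 4, 8, which is powers 2^1, 2^2, 2^3, ….
The 7th slot belongs to subsequence A; its 4th term is -750.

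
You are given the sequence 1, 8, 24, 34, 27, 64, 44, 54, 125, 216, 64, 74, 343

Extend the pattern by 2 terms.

The slot pattern repeats as AABB (period 4), so there are 2 interleaved tracks.
Track A: 1, 8, 27, 64, 125, 216, 343 (perfect cubes starting at 1³).
Track B: 24, 34, 44, 54, 64, 74 (adding 10 each time).
The 14th slot belongs to track A; its 8th term is 512.
Position 15 falls in track B as its term 7, giving 84.

512, 84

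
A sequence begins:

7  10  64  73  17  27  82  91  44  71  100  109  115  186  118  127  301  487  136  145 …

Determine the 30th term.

The slot pattern repeats as AABB (period 4), so there are 2 interleaved tracks.
Track A = 7, 10, 17, 27, 44, 71, 115, 186, 301, 487: Fibonacci-style (each term is the sum of the two before it).
Track B = 64, 73, 82, 91, 100, 109, 118, 127, 136, 145: arithmetic, step +9.
Position 30 → track A, term 16 = 8739.

8739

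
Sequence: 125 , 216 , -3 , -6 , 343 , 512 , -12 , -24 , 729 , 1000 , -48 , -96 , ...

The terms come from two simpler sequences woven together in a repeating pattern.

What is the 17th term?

2197

The slot pattern repeats as AABB (period 4), so there are 2 interleaved tracks.
Stream A is 125, 216, 343, 512, 729, 1000, which is perfect cubes starting at 5³.
Stream B is -3, -6, -12, -24, -48, -96, which is geometric, ×2 each step.
Term 17 comes from stream A (its 9th entry): 2197.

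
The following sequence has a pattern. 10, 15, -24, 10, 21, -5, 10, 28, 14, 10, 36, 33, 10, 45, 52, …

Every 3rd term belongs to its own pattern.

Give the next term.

10

Split by position mod 3: positions 1, 4, 7, … form one track, and each other residue class forms its own.
Stream A is 10, 10, 10, 10, 10, which is constant 10.
Stream B is 15, 21, 28, 36, 45, which is triangular numbers n(n+1)/2 for n = 5, 6, ….
Stream C is -24, -5, 14, 33, 52, which is arithmetic with common difference +19.
Position 16 → stream A, term 6 = 10.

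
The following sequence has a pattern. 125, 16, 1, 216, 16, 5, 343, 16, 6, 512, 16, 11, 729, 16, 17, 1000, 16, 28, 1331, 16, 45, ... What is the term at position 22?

Split by position mod 3 into 3 tracks.
Track A: 125, 216, 343, 512, 729, 1000, 1331 (consecutive cubes n³ from n = 5).
Track B: 16, 16, 16, 16, 16, 16, 16 (constant 16).
Track C: 1, 5, 6, 11, 17, 28, 45 (each term equals the sum of the previous two).
The 22nd slot belongs to track A; its 8th term is 1728.

1728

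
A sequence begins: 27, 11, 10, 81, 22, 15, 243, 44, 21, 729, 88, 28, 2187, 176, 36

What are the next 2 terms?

Taking every 3rd term gives 3 separate tracks.
Track A is 27, 81, 243, 729, 2187, which is successive powers of 3.
Track B is 11, 22, 44, 88, 176, which is a geometric progression (common ratio 2).
Track C is 10, 15, 21, 28, 36, which is triangular numbers n(n+1)/2 for n = 4, 5, ….
Term 16 comes from track A (its 6th entry): 6561.
Position 17 falls in track B as its term 6, giving 352.

6561, 352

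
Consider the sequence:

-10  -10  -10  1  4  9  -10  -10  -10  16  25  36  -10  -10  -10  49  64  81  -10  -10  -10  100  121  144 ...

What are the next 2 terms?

Positions follow the repeating pattern AAABBB; grouping by letter gives 2 tracks.
Subsequence A: -10, -10, -10, -10, -10, -10, -10, -10, -10, -10, -10, -10. Constant -10.
Subsequence B: 1, 4, 9, 16, 25, 36, 49, 64, 81, 100, 121, 144. Perfect squares starting at 1².
Term 25 comes from subsequence A (its 13th entry): -10.
Position 26 → subsequence A, term 14 = -10.

-10, -10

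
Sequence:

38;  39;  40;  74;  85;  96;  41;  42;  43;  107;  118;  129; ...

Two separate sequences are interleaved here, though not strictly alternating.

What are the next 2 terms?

Reading positions in blocks of 6 reveals the pattern AAABBB — 2 tracks woven together.
Track A is 38, 39, 40, 41, 42, 43, which is arithmetic with common difference +1.
Track B is 74, 85, 96, 107, 118, 129, which is linear: a_n = 63 + 11·n.
Position 13 → track A, term 7 = 44.
Position 14 falls in track A as its term 8, giving 45.

44, 45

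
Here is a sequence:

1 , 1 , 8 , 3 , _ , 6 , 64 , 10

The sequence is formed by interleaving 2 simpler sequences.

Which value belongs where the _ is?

27

Odd-indexed and even-indexed terms follow separate rules.
Stream A = 1, 8, ?, 64: consecutive cubes n³ from n = 1.
Stream B = 1, 3, 6, 10: triangular numbers n(n+1)/2 for n = 1, 2, ….
Stream A's pattern makes the blank 27.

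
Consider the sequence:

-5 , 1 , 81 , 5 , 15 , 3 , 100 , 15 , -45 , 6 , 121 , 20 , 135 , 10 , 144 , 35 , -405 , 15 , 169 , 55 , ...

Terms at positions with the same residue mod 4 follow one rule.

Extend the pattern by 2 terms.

1215, 21

Taking every 4th term gives 4 separate tracks.
Track A = -5, 15, -45, 135, -405: multiplying by -3 each time.
Track B = 1, 3, 6, 10, 15: the triangular numbers T_1, T_2, ….
Track C = 81, 100, 121, 144, 169: perfect squares starting at 9².
Track D = 5, 15, 20, 35, 55: a Fibonacci-like recurrence a_n = a_{n-1} + a_{n-2}.
Term 21 comes from track A (its 6th entry): 1215.
Term 22 comes from track B (its 6th entry): 21.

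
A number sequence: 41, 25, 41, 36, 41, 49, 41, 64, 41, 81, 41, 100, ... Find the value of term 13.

The terms cycle through 2 interleaved subsequences.
Track A is 41, 41, 41, 41, 41, 41, which is the constant sequence 41.
Track B is 25, 36, 49, 64, 81, 100, which is the squares 5², 6², 7², ….
Term 13 comes from track A (its 7th entry): 41.

41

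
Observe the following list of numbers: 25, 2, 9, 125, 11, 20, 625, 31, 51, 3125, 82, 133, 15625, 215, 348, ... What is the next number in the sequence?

78125

Reading positions in blocks of 3 reveals the pattern ABB — 2 tracks woven together.
Track A: 25, 125, 625, 3125, 15625. Successive powers of 5.
Track B: 2, 9, 11, 20, 31, 51, 82, 133, 215, 348. Fibonacci-style (each term is the sum of the two before it).
Position 16 falls in track A as its term 6, giving 78125.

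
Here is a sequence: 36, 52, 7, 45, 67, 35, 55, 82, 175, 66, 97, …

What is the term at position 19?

Split by position mod 3 into 3 tracks.
Track A: 36, 45, 55, 66 — triangular numbers n(n+1)/2 for n = 8, 9, ….
Track B: 52, 67, 82, 97 — arithmetic with common difference +15.
Track C: 7, 35, 175 — multiplying by 5 each time.
Term 19 comes from track A (its 7th entry): 105.

105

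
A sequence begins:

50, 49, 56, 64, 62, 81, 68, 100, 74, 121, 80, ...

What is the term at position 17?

Positions 1, 3, 5, … form one subsequence and positions 2, 4, 6, … form another.
Track A: 50, 56, 62, 68, 74, 80 (linear: a_n = 44 + 6·n).
Track B: 49, 64, 81, 100, 121 (perfect squares starting at 7²).
Position 17 falls in track A as its term 9, giving 98.

98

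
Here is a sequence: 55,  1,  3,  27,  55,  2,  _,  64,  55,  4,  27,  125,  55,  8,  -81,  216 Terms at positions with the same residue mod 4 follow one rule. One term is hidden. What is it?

Taking every 4th term gives 4 separate tracks.
Track A: 55, 55, 55, 55 — always 55.
Track B: 1, 2, 4, 8 — powers 2^0, 2^1, 2^2, ….
Track C: 3, ?, 27, -81 — a geometric progression (common ratio -3).
Track D: 27, 64, 125, 216 — perfect cubes starting at 3³.
The gap is track C's term 2; the rule gives -9.

-9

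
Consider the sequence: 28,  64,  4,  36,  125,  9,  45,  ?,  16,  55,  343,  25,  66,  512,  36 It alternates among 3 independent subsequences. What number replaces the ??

Read the sequence 3 terms at a time; column i is its own pattern.
Track A: 28, 36, 45, 55, 66 (the triangular numbers T_7, T_8, …).
Track B: 64, 125, ?, 343, 512 (consecutive cubes n³ from n = 4).
Track C: 4, 9, 16, 25, 36 (perfect squares starting at 2²).
Filling track B at index 3 by its rule yields 216.

216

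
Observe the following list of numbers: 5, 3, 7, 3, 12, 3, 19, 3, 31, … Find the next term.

3

Split by position mod 2 into 2 tracks.
Track A = 5, 7, 12, 19, 31: Fibonacci-style (each term is the sum of the two before it).
Track B = 3, 3, 3, 3: constant 3.
Term 10 comes from track B (its 5th entry): 3.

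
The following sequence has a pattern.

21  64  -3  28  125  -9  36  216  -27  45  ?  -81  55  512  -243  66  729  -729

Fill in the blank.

The terms cycle through 3 interleaved subsequences.
Subsequence A = 21, 28, 36, 45, 55, 66: the triangular numbers T_6, T_7, ….
Subsequence B = 64, 125, 216, ?, 512, 729: the cubes 4³, 5³, 6³, ….
Subsequence C = -3, -9, -27, -81, -243, -729: multiplying by 3 each time.
Filling subsequence B at index 4 by its rule yields 343.

343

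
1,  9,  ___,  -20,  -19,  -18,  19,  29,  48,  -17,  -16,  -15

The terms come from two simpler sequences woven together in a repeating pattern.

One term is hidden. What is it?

Reading positions in blocks of 6 reveals the pattern AAABBB — 2 tracks woven together.
Stream A: 1, 9, ?, 19, 29, 48 (Fibonacci-style (each term is the sum of the two before it)).
Stream B: -20, -19, -18, -17, -16, -15 (arithmetic with common difference +1).
Filling stream A at index 3 by its rule yields 10.

10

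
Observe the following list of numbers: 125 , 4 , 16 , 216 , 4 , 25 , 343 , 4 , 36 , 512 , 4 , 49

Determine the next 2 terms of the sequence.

729, 4

The terms cycle through 3 interleaved subsequences.
Track A: 125, 216, 343, 512 (consecutive cubes n³ from n = 5).
Track B: 4, 4, 4, 4 (always 4).
Track C: 16, 25, 36, 49 (consecutive squares n² from n = 4).
Position 13 → track A, term 5 = 729.
Position 14 falls in track B as its term 5, giving 4.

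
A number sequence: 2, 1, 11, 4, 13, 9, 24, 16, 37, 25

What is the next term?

61

Odd-indexed and even-indexed terms follow separate rules.
Subsequence A: 2, 11, 13, 24, 37 (Fibonacci-style (each term is the sum of the two before it)).
Subsequence B: 1, 4, 9, 16, 25 (the squares 1², 2², 3², …).
Position 11 → subsequence A, term 6 = 61.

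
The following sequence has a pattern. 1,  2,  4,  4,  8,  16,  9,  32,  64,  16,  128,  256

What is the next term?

25

The slot pattern repeats as ABB (period 3), so there are 2 interleaved tracks.
Track A: 1, 4, 9, 16 (the squares 1², 2², 3², …).
Track B: 2, 4, 8, 16, 32, 64, 128, 256 (geometric, ×2 each step).
Position 13 → track A, term 5 = 25.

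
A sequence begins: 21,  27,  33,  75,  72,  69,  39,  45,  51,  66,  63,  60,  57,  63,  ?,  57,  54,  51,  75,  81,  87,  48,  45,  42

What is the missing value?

The slot pattern repeats as AAABBB (period 6), so there are 2 interleaved tracks.
Track A = 21, 27, 33, 39, 45, 51, 57, 63, ?, 75, 81, 87: adding 6 each time.
Track B = 75, 72, 69, 66, 63, 60, 57, 54, 51, 48, 45, 42: arithmetic, step −3.
Track A's pattern makes the blank 69.

69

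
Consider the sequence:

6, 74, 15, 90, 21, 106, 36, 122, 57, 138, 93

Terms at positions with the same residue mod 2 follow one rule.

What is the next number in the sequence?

154

Split by position mod 2 into 2 tracks.
Track A = 6, 15, 21, 36, 57, 93: a Fibonacci-like recurrence a_n = a_{n-1} + a_{n-2}.
Track B = 74, 90, 106, 122, 138: linear: a_n = 58 + 16·n.
Position 12 falls in track B as its term 6, giving 154.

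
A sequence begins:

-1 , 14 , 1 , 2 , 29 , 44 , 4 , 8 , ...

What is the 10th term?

The slot pattern repeats as AABB (period 4), so there are 2 interleaved tracks.
Track A: -1, 14, 29, 44 — arithmetic, step +15.
Track B: 1, 2, 4, 8 — geometric with ratio 2.
Term 10 comes from track A (its 6th entry): 74.

74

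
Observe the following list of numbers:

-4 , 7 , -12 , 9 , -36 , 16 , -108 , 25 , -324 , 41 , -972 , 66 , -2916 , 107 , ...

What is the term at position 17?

-26244

Positions 1, 3, 5, … form one subsequence and positions 2, 4, 6, … form another.
Track A: -4, -12, -36, -108, -324, -972, -2916 — a geometric progression (common ratio 3).
Track B: 7, 9, 16, 25, 41, 66, 107 — Fibonacci-style (each term is the sum of the two before it).
Position 17 → track A, term 9 = -26244.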